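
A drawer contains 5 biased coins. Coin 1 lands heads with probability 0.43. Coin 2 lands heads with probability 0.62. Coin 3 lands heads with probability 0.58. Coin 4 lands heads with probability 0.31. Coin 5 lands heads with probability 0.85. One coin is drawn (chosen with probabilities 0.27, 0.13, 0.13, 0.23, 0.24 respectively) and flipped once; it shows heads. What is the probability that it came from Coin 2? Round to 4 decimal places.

Tabulate prior·likelihood by source: [1] prior 0.27, lik 0.43, product 0.1161; [2] prior 0.13, lik 0.62, product 0.08060; [3] prior 0.13, lik 0.58, product 0.07540; [4] prior 0.23, lik 0.31, product 0.07130; [5] prior 0.24, lik 0.85, product 0.2040.
Normalizing constant = 0.54740; the posterior for Coin 2 is its product over the sum, 0.08060/0.54740 = 0.1472.

Posterior probability ≈ 0.1472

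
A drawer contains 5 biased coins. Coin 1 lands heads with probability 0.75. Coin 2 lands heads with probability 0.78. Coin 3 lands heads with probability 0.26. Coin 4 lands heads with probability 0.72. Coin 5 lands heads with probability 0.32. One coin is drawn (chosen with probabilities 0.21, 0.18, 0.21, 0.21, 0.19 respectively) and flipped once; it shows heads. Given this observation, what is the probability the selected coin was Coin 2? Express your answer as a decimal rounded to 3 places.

Tabulate prior·likelihood by source: [1] prior 0.21, lik 0.75, product 0.1575; [2] prior 0.18, lik 0.78, product 0.1404; [3] prior 0.21, lik 0.26, product 0.05460; [4] prior 0.21, lik 0.72, product 0.1512; [5] prior 0.19, lik 0.32, product 0.06080.
Normalizing constant = 0.56450; the posterior for Coin 2 is its product over the sum, 0.1404/0.56450 = 0.249.

Posterior probability ≈ 0.249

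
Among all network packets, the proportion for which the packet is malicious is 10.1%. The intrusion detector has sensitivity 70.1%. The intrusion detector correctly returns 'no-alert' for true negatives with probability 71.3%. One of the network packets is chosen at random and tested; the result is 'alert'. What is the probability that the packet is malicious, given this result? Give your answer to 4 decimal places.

Let H be the event that the packet is malicious. P(H) = 0.101, so P(¬H) = 0.899. With E the 'alert' result, P(E|H) = 0.701 and P(E|¬H) = 0.287.
P(E) = 0.701·0.101 + 0.287·0.899 = 0.070801 + 0.25801 = 0.32881.
By Bayes' theorem, P(H|E) = 0.070801 / 0.32881 = 0.2153.

P(H | E) ≈ 0.2153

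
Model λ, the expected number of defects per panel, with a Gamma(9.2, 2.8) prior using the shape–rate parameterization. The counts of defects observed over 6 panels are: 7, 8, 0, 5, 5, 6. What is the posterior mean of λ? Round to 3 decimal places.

Posterior mean ≈ 4.568

Total count ∑xᵢ = 31 over n = 6 panels.
Gamma is conjugate to the Poisson likelihood: posterior is Gamma(shape = 9.2+31 = 40.2, rate = 2.8+6 = 8.8).
E[λ | data] = 40.2/8.8 = 4.568.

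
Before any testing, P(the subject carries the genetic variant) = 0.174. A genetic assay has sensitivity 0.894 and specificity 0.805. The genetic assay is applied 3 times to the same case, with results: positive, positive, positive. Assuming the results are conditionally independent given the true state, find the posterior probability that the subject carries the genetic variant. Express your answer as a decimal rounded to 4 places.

Let H be the event that the subject carries the genetic variant; start with P(H) = 0.174. P('positive'|H) = 0.894, P('positive'|¬H) = 0.195.
Update on result 1 ('positive'): P(H) ← 0.894·0.1740 / (0.894·0.1740 + 0.195·0.8260) = 0.15556/0.31663 = 0.4913.
Update on result 2 ('positive'): P(H) ← 0.894·0.4913 / (0.894·0.4913 + 0.195·0.5087) = 0.43922/0.53841 = 0.8158.
Update on result 3 ('positive'): P(H) ← 0.894·0.8158 / (0.894·0.8158 + 0.195·0.1842) = 0.72929/0.76522 = 0.9530.

Posterior P(H) ≈ 0.9530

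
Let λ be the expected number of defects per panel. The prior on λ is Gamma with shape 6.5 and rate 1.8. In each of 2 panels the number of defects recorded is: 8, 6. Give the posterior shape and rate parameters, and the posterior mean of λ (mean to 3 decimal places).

Posterior: Gamma(shape=20.5, rate=3.8); mean ≈ 5.395

The Poisson likelihood adds the total count to the shape and the number of exposure periods to the rate. Here ∑xᵢ = 14 and n = 2, so shape 6.5→20.5 and rate 1.8→3.8.
Posterior mean = shape/rate = 20.5/3.8 = 5.395.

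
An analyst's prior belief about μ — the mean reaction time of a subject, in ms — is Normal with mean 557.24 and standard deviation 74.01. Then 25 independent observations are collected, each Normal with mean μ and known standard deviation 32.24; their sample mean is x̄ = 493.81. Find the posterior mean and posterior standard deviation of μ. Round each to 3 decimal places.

Posterior mean ≈ 494.288; posterior SD ≈ 6.424

Prior precision 1/τ₀² = 1/74.01² = 0.00018257; data precision n/σ² = 25/32.24² = 0.0240519.
Posterior precision = 0.00018257 + 0.0240519 = 0.0242345, giving posterior SD = 1/√0.0242345 = 6.424.
Posterior mean = (0.00018257·557.24 + 0.0240519·493.81) / 0.0242345 = 494.288.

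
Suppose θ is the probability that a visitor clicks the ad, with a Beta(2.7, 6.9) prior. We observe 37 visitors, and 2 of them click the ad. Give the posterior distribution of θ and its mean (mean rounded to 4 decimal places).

Posterior: Beta(4.7, 41.9); mean ≈ 0.1009

The binomial likelihood is conjugate to the Beta prior: with 2 successes and 35 failures, the posterior is Beta(2.7+2, 6.9+35) = Beta(4.7, 41.9).
E[θ | data] = 4.7/(4.7+41.9) = 0.1009.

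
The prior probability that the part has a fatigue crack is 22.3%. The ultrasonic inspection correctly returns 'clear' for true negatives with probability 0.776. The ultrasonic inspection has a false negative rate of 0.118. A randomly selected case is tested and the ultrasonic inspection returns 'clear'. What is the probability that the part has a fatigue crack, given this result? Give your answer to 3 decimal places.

P(H | E) ≈ 0.042

Let H be the event that the part has a fatigue crack. P(H) = 0.223, so P(¬H) = 0.777. With E the 'clear' result, P(E|H) = 0.118 and P(E|¬H) = 0.776.
P(E) = 0.118·0.223 + 0.776·0.777 = 0.026314 + 0.60295 = 0.62927.
By Bayes' theorem, P(H|E) = 0.026314 / 0.62927 = 0.042.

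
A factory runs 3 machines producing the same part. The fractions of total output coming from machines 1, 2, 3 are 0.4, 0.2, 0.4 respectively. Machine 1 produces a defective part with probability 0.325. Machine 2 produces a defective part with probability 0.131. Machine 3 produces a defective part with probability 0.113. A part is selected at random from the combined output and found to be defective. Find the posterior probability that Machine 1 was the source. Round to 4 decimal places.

Posterior probability ≈ 0.6455

P(defective|M1) = 0.325; P(defective|M2) = 0.131; P(defective|M3) = 0.113.
Prior × likelihood for each source: 0.4·0.325=0.1300, 0.2·0.131=0.02620, 0.4·0.113=0.04520. Summing gives P(defective) = 0.20140.
P(Machine 1 | defective) = 0.1300 / 0.20140 = 0.6455.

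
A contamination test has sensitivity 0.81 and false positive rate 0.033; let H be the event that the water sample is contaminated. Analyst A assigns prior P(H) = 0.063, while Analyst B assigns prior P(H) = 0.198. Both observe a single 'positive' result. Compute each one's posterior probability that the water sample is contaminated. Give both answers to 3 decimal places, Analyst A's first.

P('+'|H) = 0.81, P('+'|¬H) = 0.033.
Analyst A: numerator 0.81·0.063 = 0.051030; evidence = 0.051030+0.033·0.937 = 0.081951; posterior = 0.623.
Analyst B: numerator 0.81·0.198 = 0.16038; evidence = 0.16038+0.033·0.802 = 0.18685; posterior = 0.858.

Analyst A: 0.623; Analyst B: 0.858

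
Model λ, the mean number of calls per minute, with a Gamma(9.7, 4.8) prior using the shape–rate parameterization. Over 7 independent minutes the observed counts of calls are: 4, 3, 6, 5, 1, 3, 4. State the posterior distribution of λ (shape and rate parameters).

Posterior: Gamma(shape=35.7, rate=11.8)

The Poisson likelihood adds the total count to the shape and the number of exposure periods to the rate. Here ∑xᵢ = 26 and n = 7, so shape 9.7→35.7 and rate 4.8→11.8.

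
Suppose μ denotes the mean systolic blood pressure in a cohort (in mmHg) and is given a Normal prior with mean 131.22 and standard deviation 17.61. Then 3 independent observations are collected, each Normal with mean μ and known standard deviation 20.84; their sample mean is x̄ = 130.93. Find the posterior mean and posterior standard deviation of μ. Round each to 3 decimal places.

Prior precision 1/τ₀² = 1/17.61² = 0.00322464; data precision n/σ² = 3/20.84² = 0.00690758.
Posterior precision = 0.00322464 + 0.00690758 = 0.0101322, giving posterior SD = 1/√0.0101322 = 9.935.
Posterior mean = (0.00322464·131.22 + 0.00690758·130.93) / 0.0101322 = 131.022.

Posterior mean ≈ 131.022; posterior SD ≈ 9.935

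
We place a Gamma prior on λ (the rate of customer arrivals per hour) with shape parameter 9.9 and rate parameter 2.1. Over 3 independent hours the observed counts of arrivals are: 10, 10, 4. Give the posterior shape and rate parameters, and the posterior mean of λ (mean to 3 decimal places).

Posterior: Gamma(shape=33.9, rate=5.1); mean ≈ 6.647

The Poisson likelihood adds the total count to the shape and the number of exposure periods to the rate. Here ∑xᵢ = 24 and n = 3, so shape 9.9→33.9 and rate 2.1→5.1.
E[λ | data] = 33.9/5.1 = 6.647.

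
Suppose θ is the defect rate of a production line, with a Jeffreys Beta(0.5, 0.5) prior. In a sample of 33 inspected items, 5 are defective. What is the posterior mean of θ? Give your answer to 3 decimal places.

The binomial likelihood is conjugate to the Beta prior: with 5 successes and 28 failures, the posterior is Beta(0.5+5, 0.5+28) = Beta(5.5, 28.5).
E[θ | data] = 5.5/(5.5+28.5) = 0.162.

Posterior mean ≈ 0.162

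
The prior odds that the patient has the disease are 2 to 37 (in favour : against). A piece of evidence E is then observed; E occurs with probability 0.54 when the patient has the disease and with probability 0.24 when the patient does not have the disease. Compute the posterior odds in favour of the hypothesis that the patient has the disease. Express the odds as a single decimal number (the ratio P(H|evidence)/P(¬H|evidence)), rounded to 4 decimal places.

Prior odds = 2/37 = 0.054054.
Likelihood ratio for E = 0.54/0.24 = 2.2500.
Posterior odds = prior odds × LR = 0.12162.

Posterior odds ≈ 0.1216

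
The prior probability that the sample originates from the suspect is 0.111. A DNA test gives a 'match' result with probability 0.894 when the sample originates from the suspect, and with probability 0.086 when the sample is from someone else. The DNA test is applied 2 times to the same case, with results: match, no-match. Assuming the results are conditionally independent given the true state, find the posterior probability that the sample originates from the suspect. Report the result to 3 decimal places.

Let H be the event that the sample originates from the suspect; start with P(H) = 0.111. P('match'|H) = 0.894, P('match'|¬H) = 0.086.
Update on result 1 ('match'): P(H) ← 0.894·0.1110 / (0.894·0.1110 + 0.086·0.8890) = 0.099234/0.17569 = 0.5648.
Update on result 2 ('no-match'): P(H) ← 0.106·0.5648 / (0.106·0.5648 + 0.914·0.4352) = 0.059872/0.45762 = 0.1308.

Posterior P(H) ≈ 0.131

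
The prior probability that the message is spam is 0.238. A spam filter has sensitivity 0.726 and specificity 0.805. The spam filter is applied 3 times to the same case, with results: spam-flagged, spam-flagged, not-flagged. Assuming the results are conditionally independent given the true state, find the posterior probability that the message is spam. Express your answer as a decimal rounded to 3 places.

Posterior P(H) ≈ 0.596

With H the event that the message is spam, the joint likelihood of the observed sequence is P(data|H) = 0.726·0.726·0.274 = 0.14442 and P(data|¬H) = 0.195·0.195·0.805 = 0.030610.
Bayes: P(H|data) = 0.238·0.14442 / (0.238·0.14442 + 0.762·0.030610) = 0.034372/0.057697 = 0.5957.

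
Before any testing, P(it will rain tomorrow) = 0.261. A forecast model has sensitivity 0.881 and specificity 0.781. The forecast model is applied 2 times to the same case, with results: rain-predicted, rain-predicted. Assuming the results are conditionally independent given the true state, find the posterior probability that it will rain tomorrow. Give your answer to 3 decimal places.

Posterior P(H) ≈ 0.851

Let H be the event that it will rain tomorrow; start with P(H) = 0.261. P('rain-predicted'|H) = 0.881, P('rain-predicted'|¬H) = 0.219.
Update on result 1 ('rain-predicted'): P(H) ← 0.881·0.2610 / (0.881·0.2610 + 0.219·0.7390) = 0.22994/0.39178 = 0.5869.
Update on result 2 ('rain-predicted'): P(H) ← 0.881·0.5869 / (0.881·0.5869 + 0.219·0.4131) = 0.51707/0.60753 = 0.8511.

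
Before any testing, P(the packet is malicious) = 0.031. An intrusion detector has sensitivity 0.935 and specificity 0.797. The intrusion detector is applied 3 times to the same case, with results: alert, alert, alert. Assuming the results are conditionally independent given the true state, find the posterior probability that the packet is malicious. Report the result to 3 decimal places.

With H the event that the packet is malicious, the joint likelihood of the observed sequence is P(data|H) = 0.935·0.935·0.935 = 0.81740 and P(data|¬H) = 0.203·0.203·0.203 = 0.0083654.
Bayes: P(H|data) = 0.031·0.81740 / (0.031·0.81740 + 0.969·0.0083654) = 0.025339/0.033446 = 0.7576.

Posterior P(H) ≈ 0.758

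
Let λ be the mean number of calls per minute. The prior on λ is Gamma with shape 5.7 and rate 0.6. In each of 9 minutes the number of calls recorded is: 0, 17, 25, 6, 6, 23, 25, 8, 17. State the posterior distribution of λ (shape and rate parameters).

Posterior: Gamma(shape=132.7, rate=9.6)

The Poisson likelihood adds the total count to the shape and the number of exposure periods to the rate. Here ∑xᵢ = 127 and n = 9, so shape 5.7→132.7 and rate 0.6→9.6.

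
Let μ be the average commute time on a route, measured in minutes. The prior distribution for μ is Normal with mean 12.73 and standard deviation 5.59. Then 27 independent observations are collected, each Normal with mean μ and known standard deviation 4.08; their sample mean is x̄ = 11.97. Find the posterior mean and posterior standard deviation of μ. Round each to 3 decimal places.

Posterior mean ≈ 11.985; posterior SD ≈ 0.778

Prior precision 1/τ₀² = 1/5.59² = 0.0320019; data precision n/σ² = 27/4.08² = 1.62197.
Posterior precision = 0.0320019 + 1.62197 = 1.65397, giving posterior SD = 1/√1.65397 = 0.778.
Posterior mean = (0.0320019·12.73 + 1.62197·11.97) / 1.65397 = 11.985.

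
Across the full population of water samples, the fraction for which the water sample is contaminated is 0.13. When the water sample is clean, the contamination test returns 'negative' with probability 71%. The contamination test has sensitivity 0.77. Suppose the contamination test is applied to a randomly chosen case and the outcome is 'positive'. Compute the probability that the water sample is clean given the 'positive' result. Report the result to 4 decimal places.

Write H for 'the water sample is contaminated'. Prior odds H:¬H = 0.13/0.87 = 0.14943. For the 'positive' outcome, the likelihood ratio is 0.77/0.29 = 2.6552.
Posterior odds = 0.14943 × 2.6552 = 0.39675, so P(H|E) = 0.39675/(1+0.39675) = 0.2841. Then P(¬H|E) = 1 − 0.2841 = 0.7159.

P(¬H | E) ≈ 0.7159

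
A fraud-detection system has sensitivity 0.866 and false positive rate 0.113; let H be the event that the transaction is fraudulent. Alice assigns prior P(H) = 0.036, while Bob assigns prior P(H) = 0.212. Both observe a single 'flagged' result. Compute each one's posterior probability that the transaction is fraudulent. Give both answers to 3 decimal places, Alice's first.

Alice: 0.223; Bob: 0.673

P('+'|H) = 0.866, P('+'|¬H) = 0.113.
Alice: numerator 0.866·0.036 = 0.031176; evidence = 0.031176+0.113·0.964 = 0.14011; posterior = 0.223.
Bob: numerator 0.866·0.212 = 0.18359; evidence = 0.18359+0.113·0.788 = 0.27264; posterior = 0.673.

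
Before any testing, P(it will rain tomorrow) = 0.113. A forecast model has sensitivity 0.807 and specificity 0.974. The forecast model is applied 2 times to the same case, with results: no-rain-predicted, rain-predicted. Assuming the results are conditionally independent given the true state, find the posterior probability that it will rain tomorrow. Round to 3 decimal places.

Posterior P(H) ≈ 0.439

Let H be the event that it will rain tomorrow; start with P(H) = 0.113. P('rain-predicted'|H) = 0.807, P('rain-predicted'|¬H) = 0.026.
Update on result 1 ('no-rain-predicted'): P(H) ← 0.193·0.1130 / (0.193·0.1130 + 0.974·0.8870) = 0.021809/0.88575 = 0.0246.
Update on result 2 ('rain-predicted'): P(H) ← 0.807·0.0246 / (0.807·0.0246 + 0.026·0.9754) = 0.019870/0.045230 = 0.4393.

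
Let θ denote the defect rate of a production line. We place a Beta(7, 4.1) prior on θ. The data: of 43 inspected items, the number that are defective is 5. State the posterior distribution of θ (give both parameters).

Posterior: Beta(12, 42.1)

The binomial likelihood is conjugate to the Beta prior: with 5 successes and 38 failures, the posterior is Beta(7+5, 4.1+38) = Beta(12, 42.1).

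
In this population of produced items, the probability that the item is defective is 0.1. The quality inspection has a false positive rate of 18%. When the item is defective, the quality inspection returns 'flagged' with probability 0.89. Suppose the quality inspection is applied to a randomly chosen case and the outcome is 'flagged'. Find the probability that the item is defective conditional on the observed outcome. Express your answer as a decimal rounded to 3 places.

P(H | E) ≈ 0.355

Let H be the event that the item is defective. P(H) = 0.1, so P(¬H) = 0.9. With E the 'flagged' result, P(E|H) = 0.89 and P(E|¬H) = 0.18.
P(E) = 0.89·0.1 + 0.18·0.9 = 0.089000 + 0.16200 = 0.25100.
By Bayes' theorem, P(H|E) = 0.089000 / 0.25100 = 0.355.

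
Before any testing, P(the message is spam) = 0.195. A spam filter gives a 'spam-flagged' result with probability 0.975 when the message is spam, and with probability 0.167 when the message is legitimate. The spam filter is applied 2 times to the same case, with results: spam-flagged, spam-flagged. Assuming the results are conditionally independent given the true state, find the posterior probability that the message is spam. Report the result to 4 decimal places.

Posterior P(H) ≈ 0.8920

With H the event that the message is spam, the joint likelihood of the observed sequence is P(data|H) = 0.975·0.975 = 0.95062 and P(data|¬H) = 0.167·0.167 = 0.027889.
Bayes: P(H|data) = 0.195·0.95062 / (0.195·0.95062 + 0.805·0.027889) = 0.18537/0.20782 = 0.8920.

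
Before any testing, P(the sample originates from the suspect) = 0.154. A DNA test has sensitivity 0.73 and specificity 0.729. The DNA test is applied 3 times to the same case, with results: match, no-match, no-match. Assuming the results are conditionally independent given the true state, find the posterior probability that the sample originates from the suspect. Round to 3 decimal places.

Posterior P(H) ≈ 0.063

Let H be the event that the sample originates from the suspect; start with P(H) = 0.154. P('match'|H) = 0.73, P('match'|¬H) = 0.271.
Update on result 1 ('match'): P(H) ← 0.73·0.1540 / (0.73·0.1540 + 0.271·0.8460) = 0.11242/0.34169 = 0.3290.
Update on result 2 ('no-match'): P(H) ← 0.27·0.3290 / (0.27·0.3290 + 0.729·0.6710) = 0.088834/0.57798 = 0.1537.
Update on result 3 ('no-match'): P(H) ← 0.27·0.1537 / (0.27·0.1537 + 0.729·0.8463) = 0.041498/0.65845 = 0.0630.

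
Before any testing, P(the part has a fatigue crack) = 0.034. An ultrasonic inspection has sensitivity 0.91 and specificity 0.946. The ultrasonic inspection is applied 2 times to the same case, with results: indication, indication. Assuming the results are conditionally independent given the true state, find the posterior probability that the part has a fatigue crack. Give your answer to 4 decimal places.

Posterior P(H) ≈ 0.9091

With H the event that the part has a fatigue crack, the joint likelihood of the observed sequence is P(data|H) = 0.91·0.91 = 0.82810 and P(data|¬H) = 0.054·0.054 = 0.0029160.
Bayes: P(H|data) = 0.034·0.82810 / (0.034·0.82810 + 0.966·0.0029160) = 0.028155/0.030972 = 0.9091.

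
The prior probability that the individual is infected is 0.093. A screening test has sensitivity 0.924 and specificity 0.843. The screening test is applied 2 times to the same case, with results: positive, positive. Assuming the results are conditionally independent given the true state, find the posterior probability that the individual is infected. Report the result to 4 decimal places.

Let H be the event that the individual is infected; start with P(H) = 0.093. P('positive'|H) = 0.924, P('positive'|¬H) = 0.157.
Update on result 1 ('positive'): P(H) ← 0.924·0.0930 / (0.924·0.0930 + 0.157·0.9070) = 0.085932/0.22833 = 0.3763.
Update on result 2 ('positive'): P(H) ← 0.924·0.3763 / (0.924·0.3763 + 0.157·0.6237) = 0.34775/0.44566 = 0.7803.

Posterior P(H) ≈ 0.7803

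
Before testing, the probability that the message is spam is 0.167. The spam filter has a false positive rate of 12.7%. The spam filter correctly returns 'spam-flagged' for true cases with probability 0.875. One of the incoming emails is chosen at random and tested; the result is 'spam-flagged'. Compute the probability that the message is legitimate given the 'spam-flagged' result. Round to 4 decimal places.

P(¬H | E) ≈ 0.4199

Write H for 'the message is spam'. Prior odds H:¬H = 0.167/0.833 = 0.20048. For the 'spam-flagged' outcome, the likelihood ratio is 0.875/0.127 = 6.8898.
Posterior odds = 0.20048 × 6.8898 = 1.3813, so P(H|E) = 1.3813/(1+1.3813) = 0.5801. Then P(¬H|E) = 1 − 0.5801 = 0.4199.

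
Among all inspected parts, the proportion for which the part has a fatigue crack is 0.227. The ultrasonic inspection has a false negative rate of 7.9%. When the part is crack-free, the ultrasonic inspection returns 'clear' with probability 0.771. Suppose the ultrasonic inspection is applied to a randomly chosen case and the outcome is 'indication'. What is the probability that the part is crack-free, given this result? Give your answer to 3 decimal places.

P(¬H | E) ≈ 0.458

Let H be the event that the part has a fatigue crack. P(H) = 0.227, so P(¬H) = 0.773. With E the 'indication' result, P(E|H) = 0.921 and P(E|¬H) = 0.229.
P(E) = 0.921·0.227 + 0.229·0.773 = 0.20907 + 0.17702 = 0.38608.
By Bayes' theorem, P(H|E) = 0.20907 / 0.38608 = 0.542. Hence P(¬H|E) = 1 − 0.542 = 0.458.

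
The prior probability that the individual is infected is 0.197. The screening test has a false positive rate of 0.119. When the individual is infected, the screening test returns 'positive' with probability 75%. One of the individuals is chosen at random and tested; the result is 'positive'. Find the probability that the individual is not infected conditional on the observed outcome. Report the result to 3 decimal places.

Write H for 'the individual is infected'. Prior odds H:¬H = 0.197/0.803 = 0.24533. For the 'positive' outcome, the likelihood ratio is 0.75/0.119 = 6.3025.
Posterior odds = 0.24533 × 6.3025 = 1.5462, so P(H|E) = 1.5462/(1+1.5462) = 0.607. Then P(¬H|E) = 1 − 0.607 = 0.393.

P(¬H | E) ≈ 0.393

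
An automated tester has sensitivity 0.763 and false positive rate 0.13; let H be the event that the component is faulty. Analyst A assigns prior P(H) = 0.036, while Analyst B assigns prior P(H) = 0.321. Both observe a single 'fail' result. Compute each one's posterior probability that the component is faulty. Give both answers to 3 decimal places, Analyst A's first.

The likelihood ratio for a 'fail' result is 0.763/0.13 = 5.8692.
Analyst A: prior odds 0.036/0.964 = 0.037344; posterior odds 0.21918; posterior probability 0.180.
Analyst B: prior odds 0.321/0.679 = 0.47275; posterior odds 2.7747; posterior probability 0.735.

Analyst A: 0.180; Analyst B: 0.735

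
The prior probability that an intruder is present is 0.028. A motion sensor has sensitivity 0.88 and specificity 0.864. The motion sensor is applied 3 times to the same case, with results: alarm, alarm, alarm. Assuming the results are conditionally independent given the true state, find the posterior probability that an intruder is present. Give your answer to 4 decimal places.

Let H be the event that an intruder is present; start with P(H) = 0.028. P('alarm'|H) = 0.88, P('alarm'|¬H) = 0.136.
Update on result 1 ('alarm'): P(H) ← 0.88·0.0280 / (0.88·0.0280 + 0.136·0.9720) = 0.024640/0.15683 = 0.1571.
Update on result 2 ('alarm'): P(H) ← 0.88·0.1571 / (0.88·0.1571 + 0.136·0.8429) = 0.13826/0.25289 = 0.5467.
Update on result 3 ('alarm'): P(H) ← 0.88·0.5467 / (0.88·0.5467 + 0.136·0.4533) = 0.48110/0.54275 = 0.8864.

Posterior P(H) ≈ 0.8864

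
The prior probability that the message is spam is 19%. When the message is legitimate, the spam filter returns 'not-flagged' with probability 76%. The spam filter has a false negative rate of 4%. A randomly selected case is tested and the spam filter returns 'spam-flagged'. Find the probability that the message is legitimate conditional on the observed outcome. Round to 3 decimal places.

P(¬H | E) ≈ 0.516

Write H for 'the message is spam'. Prior odds H:¬H = 0.19/0.81 = 0.23457. For the 'spam-flagged' outcome, the likelihood ratio is 0.96/0.24 = 4.0000.
Posterior odds = 0.23457 × 4.0000 = 0.93827, so P(H|E) = 0.93827/(1+0.93827) = 0.484. Then P(¬H|E) = 1 − 0.484 = 0.516.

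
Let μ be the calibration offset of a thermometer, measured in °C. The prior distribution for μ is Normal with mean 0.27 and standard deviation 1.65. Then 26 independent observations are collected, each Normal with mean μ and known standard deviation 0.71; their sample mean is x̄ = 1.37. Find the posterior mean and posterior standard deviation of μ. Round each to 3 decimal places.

With known σ, the Normal prior is conjugate. Weight on the data is w = (n/σ²)/(n/σ² + 1/τ₀²) = 51.5771/(51.5771+0.367309) = 0.99293.
Posterior mean = w·x̄ + (1−w)·μ₀ = 0.99293·1.37 + 0.0070712·0.27 = 1.362. Posterior variance = 1/(51.5771+0.367309) = 0.0192514, so SD = 0.139.

Posterior mean ≈ 1.362; posterior SD ≈ 0.139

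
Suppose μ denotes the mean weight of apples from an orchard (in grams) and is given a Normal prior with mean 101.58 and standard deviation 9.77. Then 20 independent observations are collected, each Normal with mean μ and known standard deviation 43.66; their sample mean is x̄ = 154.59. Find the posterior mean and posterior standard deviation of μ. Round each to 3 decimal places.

Posterior mean ≈ 128.105; posterior SD ≈ 6.906

Prior precision 1/τ₀² = 1/9.77² = 0.0104764; data precision n/σ² = 20/43.66² = 0.0104921.
Posterior precision = 0.0104764 + 0.0104921 = 0.0209685, giving posterior SD = 1/√0.0209685 = 6.906.
Posterior mean = (0.0104764·101.58 + 0.0104921·154.59) / 0.0209685 = 128.105.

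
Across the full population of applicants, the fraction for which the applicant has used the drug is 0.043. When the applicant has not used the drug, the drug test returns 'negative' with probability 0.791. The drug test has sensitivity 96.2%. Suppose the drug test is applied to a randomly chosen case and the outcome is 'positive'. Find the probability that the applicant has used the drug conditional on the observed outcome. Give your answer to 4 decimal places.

Write H for 'the applicant has used the drug'. Prior odds H:¬H = 0.043/0.957 = 0.044932. For the 'positive' outcome, the likelihood ratio is 0.962/0.209 = 4.6029.
Posterior odds = 0.044932 × 4.6029 = 0.20682, so P(H|E) = 0.20682/(1+0.20682) = 0.1714.

P(H | E) ≈ 0.1714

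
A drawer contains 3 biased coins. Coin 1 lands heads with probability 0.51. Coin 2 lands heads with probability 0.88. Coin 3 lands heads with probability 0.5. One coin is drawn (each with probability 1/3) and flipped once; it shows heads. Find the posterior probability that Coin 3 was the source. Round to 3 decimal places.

P(heads|C1) = 0.51; P(heads|C2) = 0.88; P(heads|C3) = 0.5.
Prior × likelihood for each source: 0.333333·0.51=0.1700, 0.333333·0.88=0.2933, 0.333333·0.5=0.1667. Summing gives P(heads) = 0.63000.
P(Coin 3 | heads) = 0.1667 / 0.63000 = 0.265.

Posterior probability ≈ 0.265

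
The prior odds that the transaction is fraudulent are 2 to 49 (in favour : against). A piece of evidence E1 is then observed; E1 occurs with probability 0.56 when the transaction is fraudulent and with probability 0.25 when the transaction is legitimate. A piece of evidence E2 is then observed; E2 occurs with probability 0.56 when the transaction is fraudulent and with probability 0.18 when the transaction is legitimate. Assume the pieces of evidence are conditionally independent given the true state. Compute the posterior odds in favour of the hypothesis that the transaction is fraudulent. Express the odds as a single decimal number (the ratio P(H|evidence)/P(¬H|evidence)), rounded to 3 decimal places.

Posterior odds ≈ 0.284

Prior odds = 2/49 = 0.040816. In log-odds, ln(0.040816) = -3.1987.
Add log likelihood ratios: ln(2.2400) + ln(3.1111) = 1.9415.
Posterior log-odds = -1.2572, so posterior odds = exp(-1.2572) = 0.28444.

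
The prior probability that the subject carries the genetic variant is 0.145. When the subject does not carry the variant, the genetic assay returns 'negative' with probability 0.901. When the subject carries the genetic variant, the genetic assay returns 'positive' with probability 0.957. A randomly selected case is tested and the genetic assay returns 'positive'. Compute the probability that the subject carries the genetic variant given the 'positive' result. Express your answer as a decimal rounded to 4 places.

Let H be the event that the subject carries the genetic variant. P(H) = 0.145, so P(¬H) = 0.855. With E the 'positive' result, P(E|H) = 0.957 and P(E|¬H) = 0.099.
P(E) = 0.957·0.145 + 0.099·0.855 = 0.13876 + 0.084645 = 0.22341.
By Bayes' theorem, P(H|E) = 0.13876 / 0.22341 = 0.6211.

P(H | E) ≈ 0.6211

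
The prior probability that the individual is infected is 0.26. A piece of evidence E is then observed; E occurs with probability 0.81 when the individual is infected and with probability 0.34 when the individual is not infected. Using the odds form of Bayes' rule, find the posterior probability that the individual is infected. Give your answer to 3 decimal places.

Posterior probability ≈ 0.456

Prior odds = 0.26/(1−0.26) = 0.35135.
Likelihood ratio for E = 0.81/0.34 = 2.3824.
Posterior odds = prior odds × LR = 0.83704.
Posterior probability = odds/(1+odds) = 0.83704/1.8370 = 0.456.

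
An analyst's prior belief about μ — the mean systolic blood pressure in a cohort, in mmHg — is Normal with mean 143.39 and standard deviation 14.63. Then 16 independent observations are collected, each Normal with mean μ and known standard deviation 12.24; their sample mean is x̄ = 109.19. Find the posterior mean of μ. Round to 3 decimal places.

With known σ, the Normal prior is conjugate. Weight on the data is w = (n/σ²)/(n/σ² + 1/τ₀²) = 0.106797/(0.106797+0.00467209) = 0.95809.
Posterior mean = w·x̄ + (1−w)·μ₀ = 0.95809·109.19 + 0.041914·143.39 = 110.623.

Posterior mean ≈ 110.623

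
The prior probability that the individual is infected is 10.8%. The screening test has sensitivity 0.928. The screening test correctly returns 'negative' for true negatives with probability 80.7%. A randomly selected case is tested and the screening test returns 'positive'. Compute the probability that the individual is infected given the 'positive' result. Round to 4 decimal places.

P(H | E) ≈ 0.3680

Let H be the event that the individual is infected. P(H) = 0.108, so P(¬H) = 0.892. With E the 'positive' result, P(E|H) = 0.928 and P(E|¬H) = 0.193.
P(E) = 0.928·0.108 + 0.193·0.892 = 0.10022 + 0.17216 = 0.27238.
By Bayes' theorem, P(H|E) = 0.10022 / 0.27238 = 0.3680.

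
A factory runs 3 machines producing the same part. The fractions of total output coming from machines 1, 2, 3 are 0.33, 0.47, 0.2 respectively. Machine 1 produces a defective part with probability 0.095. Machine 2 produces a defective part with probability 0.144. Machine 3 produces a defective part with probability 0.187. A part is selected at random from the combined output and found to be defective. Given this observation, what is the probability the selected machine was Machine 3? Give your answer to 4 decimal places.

Tabulate prior·likelihood by source: [1] prior 0.33, lik 0.095, product 0.03135; [2] prior 0.47, lik 0.144, product 0.06768; [3] prior 0.2, lik 0.187, product 0.03740.
Normalizing constant = 0.13643; the posterior for Machine 3 is its product over the sum, 0.03740/0.13643 = 0.2741.

Posterior probability ≈ 0.2741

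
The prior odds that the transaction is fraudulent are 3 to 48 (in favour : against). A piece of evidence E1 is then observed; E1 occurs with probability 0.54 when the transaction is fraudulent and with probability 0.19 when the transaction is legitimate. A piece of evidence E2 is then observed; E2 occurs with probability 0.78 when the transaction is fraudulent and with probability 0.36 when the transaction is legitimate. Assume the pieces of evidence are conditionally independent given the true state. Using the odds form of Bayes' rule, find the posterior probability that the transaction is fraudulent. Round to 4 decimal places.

Prior odds = 3/48 = 0.062500.
Likelihood ratio for E1 = 0.54/0.19 = 2.8421.
Likelihood ratio for E2 = 0.78/0.36 = 2.1667.
Posterior odds = prior odds × LR₁ × LR₂ = 0.38487.
Posterior probability = odds/(1+odds) = 0.38487/1.3849 = 0.2779.

Posterior probability ≈ 0.2779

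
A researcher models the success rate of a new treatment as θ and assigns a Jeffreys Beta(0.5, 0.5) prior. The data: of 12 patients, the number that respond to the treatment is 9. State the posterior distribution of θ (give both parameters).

The binomial likelihood is conjugate to the Beta prior: with 9 successes and 3 failures, the posterior is Beta(0.5+9, 0.5+3) = Beta(9.5, 3.5).

Posterior: Beta(9.5, 3.5)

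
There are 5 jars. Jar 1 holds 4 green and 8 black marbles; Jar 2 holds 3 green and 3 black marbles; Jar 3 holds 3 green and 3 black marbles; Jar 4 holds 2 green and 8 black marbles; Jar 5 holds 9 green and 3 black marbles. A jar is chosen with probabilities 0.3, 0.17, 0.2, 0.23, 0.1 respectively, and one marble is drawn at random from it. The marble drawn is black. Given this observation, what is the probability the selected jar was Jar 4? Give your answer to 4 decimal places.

Posterior probability ≈ 0.3098

Tabulate prior·likelihood by source: [1] prior 0.3, lik 0.6667, product 0.2000; [2] prior 0.17, lik 0.5, product 0.08500; [3] prior 0.2, lik 0.5, product 0.1000; [4] prior 0.23, lik 0.8, product 0.1840; [5] prior 0.1, lik 0.25, product 0.02500.
Normalizing constant = 0.59400; the posterior for Jar 4 is its product over the sum, 0.1840/0.59400 = 0.3098.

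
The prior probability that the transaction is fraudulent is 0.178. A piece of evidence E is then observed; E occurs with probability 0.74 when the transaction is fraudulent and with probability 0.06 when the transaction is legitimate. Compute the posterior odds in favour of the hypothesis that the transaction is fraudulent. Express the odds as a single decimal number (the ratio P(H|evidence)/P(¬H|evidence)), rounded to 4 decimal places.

Prior odds = 0.178/(1−0.178) = 0.21655. In log-odds, ln(0.21655) = -1.5300.
Add log likelihood ratio: ln(12.333) = 2.5123.
Posterior log-odds = 0.98235, so posterior odds = exp(0.98235) = 2.6707.

Posterior odds ≈ 2.6707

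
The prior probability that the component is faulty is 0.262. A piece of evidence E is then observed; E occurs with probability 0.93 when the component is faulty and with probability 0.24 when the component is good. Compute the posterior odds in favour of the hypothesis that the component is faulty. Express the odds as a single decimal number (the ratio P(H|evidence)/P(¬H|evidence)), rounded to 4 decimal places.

Prior odds = 0.262/(1−0.262) = 0.35501. In log-odds, ln(0.35501) = -1.0356.
Add log likelihood ratio: ln(3.8750) = 1.3545.
Posterior log-odds = 0.31895, so posterior odds = exp(0.31895) = 1.3757.

Posterior odds ≈ 1.3757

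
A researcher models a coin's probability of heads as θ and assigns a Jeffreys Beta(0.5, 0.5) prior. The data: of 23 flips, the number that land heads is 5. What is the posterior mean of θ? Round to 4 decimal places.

The binomial likelihood is conjugate to the Beta prior: with 5 successes and 18 failures, the posterior is Beta(0.5+5, 0.5+18) = Beta(5.5, 18.5).
E[θ | data] = 5.5/(5.5+18.5) = 0.2292.

Posterior mean ≈ 0.2292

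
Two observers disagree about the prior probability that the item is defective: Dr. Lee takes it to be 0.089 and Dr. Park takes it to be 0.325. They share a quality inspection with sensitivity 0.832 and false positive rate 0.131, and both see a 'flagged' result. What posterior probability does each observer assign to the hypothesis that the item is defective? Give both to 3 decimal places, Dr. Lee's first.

P('+'|H) = 0.832, P('+'|¬H) = 0.131.
Dr. Lee: numerator 0.832·0.089 = 0.074048; evidence = 0.074048+0.131·0.911 = 0.19339; posterior = 0.383.
Dr. Park: numerator 0.832·0.325 = 0.27040; evidence = 0.27040+0.131·0.675 = 0.35882; posterior = 0.754.

Dr. Lee: 0.383; Dr. Park: 0.754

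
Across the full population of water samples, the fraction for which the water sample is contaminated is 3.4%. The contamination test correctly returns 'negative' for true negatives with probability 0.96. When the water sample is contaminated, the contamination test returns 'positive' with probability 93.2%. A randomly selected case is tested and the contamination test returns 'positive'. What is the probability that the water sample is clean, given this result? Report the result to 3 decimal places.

Let H be the event that the water sample is contaminated. P(H) = 0.034, so P(¬H) = 0.966. With E the 'positive' result, P(E|H) = 0.932 and P(E|¬H) = 0.04.
P(E) = 0.932·0.034 + 0.04·0.966 = 0.031688 + 0.038640 = 0.070328.
By Bayes' theorem, P(H|E) = 0.031688 / 0.070328 = 0.451. Hence P(¬H|E) = 1 − 0.451 = 0.549.

P(¬H | E) ≈ 0.549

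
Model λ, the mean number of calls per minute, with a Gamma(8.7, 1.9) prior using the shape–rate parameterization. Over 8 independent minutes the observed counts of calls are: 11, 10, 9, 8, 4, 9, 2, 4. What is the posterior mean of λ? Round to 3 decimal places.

Total count ∑xᵢ = 57 over n = 8 minutes.
Gamma is conjugate to the Poisson likelihood: posterior is Gamma(shape = 8.7+57 = 65.7, rate = 1.9+8 = 9.9).
E[λ | data] = 65.7/9.9 = 6.636.

Posterior mean ≈ 6.636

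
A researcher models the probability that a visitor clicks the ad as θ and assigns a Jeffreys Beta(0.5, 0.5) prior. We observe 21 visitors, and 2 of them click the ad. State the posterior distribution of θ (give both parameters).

Posterior: Beta(2.5, 19.5)

Observing 2 successes and 19 failures updates Beta(0.5, 0.5) by adding the success and failure counts to the two shape parameters: α = 0.5+2 = 2.5, β = 0.5+19 = 19.5.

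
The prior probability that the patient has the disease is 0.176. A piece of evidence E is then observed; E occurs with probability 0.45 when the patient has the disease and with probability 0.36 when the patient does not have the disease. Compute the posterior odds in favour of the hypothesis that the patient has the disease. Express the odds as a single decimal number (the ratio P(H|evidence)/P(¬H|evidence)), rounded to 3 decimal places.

Prior odds = 0.176/(1−0.176) = 0.21359. In log-odds, ln(0.21359) = -1.5437.
Add log likelihood ratio: ln(1.2500) = 0.22314.
Posterior log-odds = -1.3205, so posterior odds = exp(-1.3205) = 0.26699.

Posterior odds ≈ 0.267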